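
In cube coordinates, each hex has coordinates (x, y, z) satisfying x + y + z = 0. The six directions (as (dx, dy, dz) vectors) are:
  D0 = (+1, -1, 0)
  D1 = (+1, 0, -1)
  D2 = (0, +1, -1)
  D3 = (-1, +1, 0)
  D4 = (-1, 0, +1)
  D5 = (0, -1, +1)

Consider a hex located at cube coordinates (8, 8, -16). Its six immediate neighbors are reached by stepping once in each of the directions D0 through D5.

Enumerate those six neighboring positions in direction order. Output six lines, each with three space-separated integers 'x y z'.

Center: (8, 8, -16). Add each direction:
  D0: (8, 8, -16) + (1, -1, 0) = (9, 7, -16)
  D1: (8, 8, -16) + (1, 0, -1) = (9, 8, -17)
  D2: (8, 8, -16) + (0, 1, -1) = (8, 9, -17)
  D3: (8, 8, -16) + (-1, 1, 0) = (7, 9, -16)
  D4: (8, 8, -16) + (-1, 0, 1) = (7, 8, -15)
  D5: (8, 8, -16) + (0, -1, 1) = (8, 7, -15)

Answer: 9 7 -16
9 8 -17
8 9 -17
7 9 -16
7 8 -15
8 7 -15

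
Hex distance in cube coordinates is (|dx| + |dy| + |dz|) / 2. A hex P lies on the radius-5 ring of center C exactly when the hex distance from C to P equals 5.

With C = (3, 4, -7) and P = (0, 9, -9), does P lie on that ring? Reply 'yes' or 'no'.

Answer: yes

Derivation:
|px - cx| = |0 - 3| = 3
|py - cy| = |9 - 4| = 5
|pz - cz| = |-9 - (-7)| = 2
distance = (3+5+2)/2 = 10/2 = 5
radius = 5; distance == radius -> yes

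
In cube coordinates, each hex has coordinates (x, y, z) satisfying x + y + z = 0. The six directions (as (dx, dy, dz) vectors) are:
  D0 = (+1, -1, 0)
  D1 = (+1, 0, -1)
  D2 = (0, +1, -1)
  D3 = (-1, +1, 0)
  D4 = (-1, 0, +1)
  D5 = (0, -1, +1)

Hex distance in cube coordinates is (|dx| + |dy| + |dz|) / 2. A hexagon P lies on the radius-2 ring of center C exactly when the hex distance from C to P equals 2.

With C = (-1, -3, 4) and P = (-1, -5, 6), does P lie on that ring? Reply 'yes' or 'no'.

|px - cx| = |-1 - (-1)| = 0
|py - cy| = |-5 - (-3)| = 2
|pz - cz| = |6 - 4| = 2
distance = (0+2+2)/2 = 4/2 = 2
radius = 2; distance == radius -> yes

Answer: yes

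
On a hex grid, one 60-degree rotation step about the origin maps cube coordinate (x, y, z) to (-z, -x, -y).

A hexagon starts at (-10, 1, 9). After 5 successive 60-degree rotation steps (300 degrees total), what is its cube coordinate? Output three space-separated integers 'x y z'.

Start: (-10, 1, 9)
Step 1: (-10, 1, 9) -> (-(9), -(-10), -(1)) = (-9, 10, -1)
Step 2: (-9, 10, -1) -> (-(-1), -(-9), -(10)) = (1, 9, -10)
Step 3: (1, 9, -10) -> (-(-10), -(1), -(9)) = (10, -1, -9)
Step 4: (10, -1, -9) -> (-(-9), -(10), -(-1)) = (9, -10, 1)
Step 5: (9, -10, 1) -> (-(1), -(9), -(-10)) = (-1, -9, 10)

Answer: -1 -9 10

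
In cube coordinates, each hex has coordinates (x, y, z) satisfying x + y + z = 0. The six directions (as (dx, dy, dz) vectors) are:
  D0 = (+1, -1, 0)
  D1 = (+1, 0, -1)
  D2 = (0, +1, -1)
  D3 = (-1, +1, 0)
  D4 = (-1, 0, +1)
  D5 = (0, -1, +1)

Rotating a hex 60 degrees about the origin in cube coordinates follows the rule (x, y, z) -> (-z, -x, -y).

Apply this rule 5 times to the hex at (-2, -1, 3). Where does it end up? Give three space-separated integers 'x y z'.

Start: (-2, -1, 3)
Step 1: (-2, -1, 3) -> (-(3), -(-2), -(-1)) = (-3, 2, 1)
Step 2: (-3, 2, 1) -> (-(1), -(-3), -(2)) = (-1, 3, -2)
Step 3: (-1, 3, -2) -> (-(-2), -(-1), -(3)) = (2, 1, -3)
Step 4: (2, 1, -3) -> (-(-3), -(2), -(1)) = (3, -2, -1)
Step 5: (3, -2, -1) -> (-(-1), -(3), -(-2)) = (1, -3, 2)

Answer: 1 -3 2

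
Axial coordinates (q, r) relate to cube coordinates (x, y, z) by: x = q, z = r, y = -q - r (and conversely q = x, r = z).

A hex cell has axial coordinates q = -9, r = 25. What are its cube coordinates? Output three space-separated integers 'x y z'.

x = q = -9
z = r = 25
y = -x - z = -(-9) - (25) = -16

Answer: -9 -16 25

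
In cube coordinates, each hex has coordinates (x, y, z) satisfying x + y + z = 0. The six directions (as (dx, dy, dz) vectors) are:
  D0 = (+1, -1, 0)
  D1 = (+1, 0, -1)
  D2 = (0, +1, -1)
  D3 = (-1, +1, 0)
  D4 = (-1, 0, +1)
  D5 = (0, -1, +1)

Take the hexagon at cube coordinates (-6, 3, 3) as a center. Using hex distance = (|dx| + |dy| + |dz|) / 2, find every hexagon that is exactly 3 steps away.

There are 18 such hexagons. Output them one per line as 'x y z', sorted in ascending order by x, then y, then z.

Walk ring at distance 3 from (-6, 3, 3):
Start at center + D4*3 = (-9, 3, 6)
  hex 0: (-9, 3, 6)
  hex 1: (-8, 2, 6)
  hex 2: (-7, 1, 6)
  hex 3: (-6, 0, 6)
  hex 4: (-5, 0, 5)
  hex 5: (-4, 0, 4)
  hex 6: (-3, 0, 3)
  hex 7: (-3, 1, 2)
  hex 8: (-3, 2, 1)
  hex 9: (-3, 3, 0)
  hex 10: (-4, 4, 0)
  hex 11: (-5, 5, 0)
  hex 12: (-6, 6, 0)
  hex 13: (-7, 6, 1)
  hex 14: (-8, 6, 2)
  hex 15: (-9, 6, 3)
  hex 16: (-9, 5, 4)
  hex 17: (-9, 4, 5)
Sorted: 18 hexes.

Answer: -9 3 6
-9 4 5
-9 5 4
-9 6 3
-8 2 6
-8 6 2
-7 1 6
-7 6 1
-6 0 6
-6 6 0
-5 0 5
-5 5 0
-4 0 4
-4 4 0
-3 0 3
-3 1 2
-3 2 1
-3 3 0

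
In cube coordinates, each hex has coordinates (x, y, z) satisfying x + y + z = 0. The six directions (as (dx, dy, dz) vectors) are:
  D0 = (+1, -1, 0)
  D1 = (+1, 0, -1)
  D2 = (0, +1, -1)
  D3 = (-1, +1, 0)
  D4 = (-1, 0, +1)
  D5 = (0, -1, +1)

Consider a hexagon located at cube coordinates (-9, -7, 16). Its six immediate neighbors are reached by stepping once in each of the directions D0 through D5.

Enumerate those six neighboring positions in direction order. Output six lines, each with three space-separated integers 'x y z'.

Center: (-9, -7, 16). Add each direction:
  D0: (-9, -7, 16) + (1, -1, 0) = (-8, -8, 16)
  D1: (-9, -7, 16) + (1, 0, -1) = (-8, -7, 15)
  D2: (-9, -7, 16) + (0, 1, -1) = (-9, -6, 15)
  D3: (-9, -7, 16) + (-1, 1, 0) = (-10, -6, 16)
  D4: (-9, -7, 16) + (-1, 0, 1) = (-10, -7, 17)
  D5: (-9, -7, 16) + (0, -1, 1) = (-9, -8, 17)

Answer: -8 -8 16
-8 -7 15
-9 -6 15
-10 -6 16
-10 -7 17
-9 -8 17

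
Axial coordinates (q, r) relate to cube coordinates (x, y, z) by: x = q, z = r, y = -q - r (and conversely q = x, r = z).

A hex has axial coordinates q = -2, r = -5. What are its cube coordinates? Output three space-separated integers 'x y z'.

Answer: -2 7 -5

Derivation:
x = q = -2
z = r = -5
y = -x - z = -(-2) - (-5) = 7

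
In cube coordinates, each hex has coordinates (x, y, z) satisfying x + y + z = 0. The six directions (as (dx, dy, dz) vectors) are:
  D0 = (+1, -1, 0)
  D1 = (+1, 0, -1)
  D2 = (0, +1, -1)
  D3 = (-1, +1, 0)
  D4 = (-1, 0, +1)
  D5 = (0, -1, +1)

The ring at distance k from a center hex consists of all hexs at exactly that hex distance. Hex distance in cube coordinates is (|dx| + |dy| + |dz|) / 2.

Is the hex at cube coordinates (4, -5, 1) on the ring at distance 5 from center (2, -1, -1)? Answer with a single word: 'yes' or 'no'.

|px - cx| = |4 - 2| = 2
|py - cy| = |-5 - (-1)| = 4
|pz - cz| = |1 - (-1)| = 2
distance = (2+4+2)/2 = 8/2 = 4
radius = 5; distance != radius -> no

Answer: no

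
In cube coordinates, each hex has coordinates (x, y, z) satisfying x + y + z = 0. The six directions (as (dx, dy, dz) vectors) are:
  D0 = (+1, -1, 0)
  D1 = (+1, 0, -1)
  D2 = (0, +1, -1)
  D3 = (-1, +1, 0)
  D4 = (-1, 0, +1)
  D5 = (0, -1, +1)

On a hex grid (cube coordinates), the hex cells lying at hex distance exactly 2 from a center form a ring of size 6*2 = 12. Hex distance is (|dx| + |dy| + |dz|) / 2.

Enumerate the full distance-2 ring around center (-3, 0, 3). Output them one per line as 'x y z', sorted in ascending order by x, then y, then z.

Walk ring at distance 2 from (-3, 0, 3):
Start at center + D4*2 = (-5, 0, 5)
  hex 0: (-5, 0, 5)
  hex 1: (-4, -1, 5)
  hex 2: (-3, -2, 5)
  hex 3: (-2, -2, 4)
  hex 4: (-1, -2, 3)
  hex 5: (-1, -1, 2)
  hex 6: (-1, 0, 1)
  hex 7: (-2, 1, 1)
  hex 8: (-3, 2, 1)
  hex 9: (-4, 2, 2)
  hex 10: (-5, 2, 3)
  hex 11: (-5, 1, 4)
Sorted: 12 hexes.

Answer: -5 0 5
-5 1 4
-5 2 3
-4 -1 5
-4 2 2
-3 -2 5
-3 2 1
-2 -2 4
-2 1 1
-1 -2 3
-1 -1 2
-1 0 1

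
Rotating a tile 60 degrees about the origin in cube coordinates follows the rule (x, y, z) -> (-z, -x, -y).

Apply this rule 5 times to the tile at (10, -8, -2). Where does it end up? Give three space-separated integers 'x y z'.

Start: (10, -8, -2)
Step 1: (10, -8, -2) -> (-(-2), -(10), -(-8)) = (2, -10, 8)
Step 2: (2, -10, 8) -> (-(8), -(2), -(-10)) = (-8, -2, 10)
Step 3: (-8, -2, 10) -> (-(10), -(-8), -(-2)) = (-10, 8, 2)
Step 4: (-10, 8, 2) -> (-(2), -(-10), -(8)) = (-2, 10, -8)
Step 5: (-2, 10, -8) -> (-(-8), -(-2), -(10)) = (8, 2, -10)

Answer: 8 2 -10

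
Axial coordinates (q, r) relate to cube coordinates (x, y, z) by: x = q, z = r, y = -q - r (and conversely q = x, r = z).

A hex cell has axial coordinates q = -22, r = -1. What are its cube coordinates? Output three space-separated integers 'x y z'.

x = q = -22
z = r = -1
y = -x - z = -(-22) - (-1) = 23

Answer: -22 23 -1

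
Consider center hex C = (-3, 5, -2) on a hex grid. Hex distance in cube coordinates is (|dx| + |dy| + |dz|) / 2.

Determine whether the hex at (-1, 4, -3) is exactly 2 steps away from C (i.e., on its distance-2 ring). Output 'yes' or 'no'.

Answer: yes

Derivation:
|px - cx| = |-1 - (-3)| = 2
|py - cy| = |4 - 5| = 1
|pz - cz| = |-3 - (-2)| = 1
distance = (2+1+1)/2 = 4/2 = 2
radius = 2; distance == radius -> yes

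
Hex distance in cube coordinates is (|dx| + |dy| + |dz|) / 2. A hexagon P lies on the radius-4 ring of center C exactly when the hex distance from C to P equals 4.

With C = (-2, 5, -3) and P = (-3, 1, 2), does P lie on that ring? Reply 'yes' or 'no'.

Answer: no

Derivation:
|px - cx| = |-3 - (-2)| = 1
|py - cy| = |1 - 5| = 4
|pz - cz| = |2 - (-3)| = 5
distance = (1+4+5)/2 = 10/2 = 5
radius = 4; distance != radius -> no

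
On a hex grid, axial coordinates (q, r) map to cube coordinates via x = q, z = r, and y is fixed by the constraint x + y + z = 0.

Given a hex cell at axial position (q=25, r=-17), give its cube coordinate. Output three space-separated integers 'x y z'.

Answer: 25 -8 -17

Derivation:
x = q = 25
z = r = -17
y = -x - z = -(25) - (-17) = -8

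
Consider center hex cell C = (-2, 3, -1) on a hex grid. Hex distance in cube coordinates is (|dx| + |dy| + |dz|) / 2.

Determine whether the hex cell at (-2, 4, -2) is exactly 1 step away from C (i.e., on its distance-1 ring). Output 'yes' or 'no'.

Answer: yes

Derivation:
|px - cx| = |-2 - (-2)| = 0
|py - cy| = |4 - 3| = 1
|pz - cz| = |-2 - (-1)| = 1
distance = (0+1+1)/2 = 2/2 = 1
radius = 1; distance == radius -> yes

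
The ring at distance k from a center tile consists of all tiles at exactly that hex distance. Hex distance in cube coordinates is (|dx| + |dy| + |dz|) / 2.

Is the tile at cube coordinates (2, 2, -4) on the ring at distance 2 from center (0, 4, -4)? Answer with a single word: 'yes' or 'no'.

Answer: yes

Derivation:
|px - cx| = |2 - 0| = 2
|py - cy| = |2 - 4| = 2
|pz - cz| = |-4 - (-4)| = 0
distance = (2+2+0)/2 = 4/2 = 2
radius = 2; distance == radius -> yes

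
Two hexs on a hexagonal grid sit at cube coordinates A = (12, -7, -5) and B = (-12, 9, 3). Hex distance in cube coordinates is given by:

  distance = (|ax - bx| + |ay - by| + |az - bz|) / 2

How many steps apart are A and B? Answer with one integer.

|ax - bx| = |12 - (-12)| = 24
|ay - by| = |-7 - 9| = 16
|az - bz| = |-5 - 3| = 8
distance = (24 + 16 + 8) / 2 = 48 / 2 = 24

Answer: 24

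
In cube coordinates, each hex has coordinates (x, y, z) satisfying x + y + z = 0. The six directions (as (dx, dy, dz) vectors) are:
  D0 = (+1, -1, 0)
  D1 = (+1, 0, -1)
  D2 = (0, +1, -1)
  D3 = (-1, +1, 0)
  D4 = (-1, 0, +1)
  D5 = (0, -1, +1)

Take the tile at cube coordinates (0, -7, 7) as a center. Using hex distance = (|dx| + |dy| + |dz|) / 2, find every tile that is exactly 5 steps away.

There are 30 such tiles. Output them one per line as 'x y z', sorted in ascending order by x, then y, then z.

Walk ring at distance 5 from (0, -7, 7):
Start at center + D4*5 = (-5, -7, 12)
  hex 0: (-5, -7, 12)
  hex 1: (-4, -8, 12)
  hex 2: (-3, -9, 12)
  hex 3: (-2, -10, 12)
  hex 4: (-1, -11, 12)
  hex 5: (0, -12, 12)
  hex 6: (1, -12, 11)
  hex 7: (2, -12, 10)
  hex 8: (3, -12, 9)
  hex 9: (4, -12, 8)
  hex 10: (5, -12, 7)
  hex 11: (5, -11, 6)
  hex 12: (5, -10, 5)
  hex 13: (5, -9, 4)
  hex 14: (5, -8, 3)
  hex 15: (5, -7, 2)
  hex 16: (4, -6, 2)
  hex 17: (3, -5, 2)
  hex 18: (2, -4, 2)
  hex 19: (1, -3, 2)
  hex 20: (0, -2, 2)
  hex 21: (-1, -2, 3)
  hex 22: (-2, -2, 4)
  hex 23: (-3, -2, 5)
  hex 24: (-4, -2, 6)
  hex 25: (-5, -2, 7)
  hex 26: (-5, -3, 8)
  hex 27: (-5, -4, 9)
  hex 28: (-5, -5, 10)
  hex 29: (-5, -6, 11)
Sorted: 30 hexes.

Answer: -5 -7 12
-5 -6 11
-5 -5 10
-5 -4 9
-5 -3 8
-5 -2 7
-4 -8 12
-4 -2 6
-3 -9 12
-3 -2 5
-2 -10 12
-2 -2 4
-1 -11 12
-1 -2 3
0 -12 12
0 -2 2
1 -12 11
1 -3 2
2 -12 10
2 -4 2
3 -12 9
3 -5 2
4 -12 8
4 -6 2
5 -12 7
5 -11 6
5 -10 5
5 -9 4
5 -8 3
5 -7 2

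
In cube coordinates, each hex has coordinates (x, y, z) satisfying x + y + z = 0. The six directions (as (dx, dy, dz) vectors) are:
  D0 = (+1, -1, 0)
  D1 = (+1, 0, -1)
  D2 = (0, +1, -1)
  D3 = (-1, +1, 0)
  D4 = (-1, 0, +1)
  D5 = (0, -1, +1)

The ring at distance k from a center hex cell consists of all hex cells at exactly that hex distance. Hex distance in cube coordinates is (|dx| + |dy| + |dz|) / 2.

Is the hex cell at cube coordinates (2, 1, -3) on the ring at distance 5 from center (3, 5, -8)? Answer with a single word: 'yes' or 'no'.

Answer: yes

Derivation:
|px - cx| = |2 - 3| = 1
|py - cy| = |1 - 5| = 4
|pz - cz| = |-3 - (-8)| = 5
distance = (1+4+5)/2 = 10/2 = 5
radius = 5; distance == radius -> yes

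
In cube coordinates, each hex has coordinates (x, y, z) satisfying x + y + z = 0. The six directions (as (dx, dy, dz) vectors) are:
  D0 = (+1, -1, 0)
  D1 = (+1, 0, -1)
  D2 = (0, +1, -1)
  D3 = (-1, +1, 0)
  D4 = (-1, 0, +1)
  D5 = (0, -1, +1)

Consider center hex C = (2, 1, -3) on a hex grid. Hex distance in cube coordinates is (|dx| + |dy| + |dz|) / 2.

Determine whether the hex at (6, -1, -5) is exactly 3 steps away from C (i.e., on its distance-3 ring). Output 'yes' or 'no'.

|px - cx| = |6 - 2| = 4
|py - cy| = |-1 - 1| = 2
|pz - cz| = |-5 - (-3)| = 2
distance = (4+2+2)/2 = 8/2 = 4
radius = 3; distance != radius -> no

Answer: no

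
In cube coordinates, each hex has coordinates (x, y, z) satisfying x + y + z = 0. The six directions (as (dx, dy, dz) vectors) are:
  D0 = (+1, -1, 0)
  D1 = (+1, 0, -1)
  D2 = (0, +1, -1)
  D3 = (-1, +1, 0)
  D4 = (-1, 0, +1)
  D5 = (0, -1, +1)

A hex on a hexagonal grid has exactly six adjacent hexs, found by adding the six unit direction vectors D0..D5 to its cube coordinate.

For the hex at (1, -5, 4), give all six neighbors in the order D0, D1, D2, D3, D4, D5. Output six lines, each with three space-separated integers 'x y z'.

Center: (1, -5, 4). Add each direction:
  D0: (1, -5, 4) + (1, -1, 0) = (2, -6, 4)
  D1: (1, -5, 4) + (1, 0, -1) = (2, -5, 3)
  D2: (1, -5, 4) + (0, 1, -1) = (1, -4, 3)
  D3: (1, -5, 4) + (-1, 1, 0) = (0, -4, 4)
  D4: (1, -5, 4) + (-1, 0, 1) = (0, -5, 5)
  D5: (1, -5, 4) + (0, -1, 1) = (1, -6, 5)

Answer: 2 -6 4
2 -5 3
1 -4 3
0 -4 4
0 -5 5
1 -6 5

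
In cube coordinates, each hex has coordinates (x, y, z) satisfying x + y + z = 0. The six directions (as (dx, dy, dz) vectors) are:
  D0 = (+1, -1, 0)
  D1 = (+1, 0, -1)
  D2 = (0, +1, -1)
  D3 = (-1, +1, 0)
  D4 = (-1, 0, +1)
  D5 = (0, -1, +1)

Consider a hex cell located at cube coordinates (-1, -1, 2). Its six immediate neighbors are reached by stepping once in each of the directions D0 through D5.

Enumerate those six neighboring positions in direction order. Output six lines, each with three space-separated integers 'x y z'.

Answer: 0 -2 2
0 -1 1
-1 0 1
-2 0 2
-2 -1 3
-1 -2 3

Derivation:
Center: (-1, -1, 2). Add each direction:
  D0: (-1, -1, 2) + (1, -1, 0) = (0, -2, 2)
  D1: (-1, -1, 2) + (1, 0, -1) = (0, -1, 1)
  D2: (-1, -1, 2) + (0, 1, -1) = (-1, 0, 1)
  D3: (-1, -1, 2) + (-1, 1, 0) = (-2, 0, 2)
  D4: (-1, -1, 2) + (-1, 0, 1) = (-2, -1, 3)
  D5: (-1, -1, 2) + (0, -1, 1) = (-1, -2, 3)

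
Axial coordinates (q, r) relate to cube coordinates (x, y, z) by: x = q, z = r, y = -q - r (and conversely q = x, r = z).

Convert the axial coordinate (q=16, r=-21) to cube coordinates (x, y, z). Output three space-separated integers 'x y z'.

x = q = 16
z = r = -21
y = -x - z = -(16) - (-21) = 5

Answer: 16 5 -21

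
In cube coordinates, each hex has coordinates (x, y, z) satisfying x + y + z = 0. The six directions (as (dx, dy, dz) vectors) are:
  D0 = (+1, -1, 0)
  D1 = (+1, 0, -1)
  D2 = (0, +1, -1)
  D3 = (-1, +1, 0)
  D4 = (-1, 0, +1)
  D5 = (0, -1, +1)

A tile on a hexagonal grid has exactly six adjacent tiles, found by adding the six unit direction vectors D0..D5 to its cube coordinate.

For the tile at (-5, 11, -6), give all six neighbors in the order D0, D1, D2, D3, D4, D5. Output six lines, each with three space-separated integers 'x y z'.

Answer: -4 10 -6
-4 11 -7
-5 12 -7
-6 12 -6
-6 11 -5
-5 10 -5

Derivation:
Center: (-5, 11, -6). Add each direction:
  D0: (-5, 11, -6) + (1, -1, 0) = (-4, 10, -6)
  D1: (-5, 11, -6) + (1, 0, -1) = (-4, 11, -7)
  D2: (-5, 11, -6) + (0, 1, -1) = (-5, 12, -7)
  D3: (-5, 11, -6) + (-1, 1, 0) = (-6, 12, -6)
  D4: (-5, 11, -6) + (-1, 0, 1) = (-6, 11, -5)
  D5: (-5, 11, -6) + (0, -1, 1) = (-5, 10, -5)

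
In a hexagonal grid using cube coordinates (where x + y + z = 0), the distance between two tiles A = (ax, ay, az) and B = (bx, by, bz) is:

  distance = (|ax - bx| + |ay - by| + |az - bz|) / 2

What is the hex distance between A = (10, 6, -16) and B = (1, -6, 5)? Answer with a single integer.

Answer: 21

Derivation:
|ax - bx| = |10 - 1| = 9
|ay - by| = |6 - (-6)| = 12
|az - bz| = |-16 - 5| = 21
distance = (9 + 12 + 21) / 2 = 42 / 2 = 21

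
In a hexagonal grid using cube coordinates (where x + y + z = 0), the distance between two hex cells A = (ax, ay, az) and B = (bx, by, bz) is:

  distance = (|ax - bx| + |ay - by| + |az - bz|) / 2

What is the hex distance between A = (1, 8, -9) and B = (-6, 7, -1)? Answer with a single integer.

Answer: 8

Derivation:
|ax - bx| = |1 - (-6)| = 7
|ay - by| = |8 - 7| = 1
|az - bz| = |-9 - (-1)| = 8
distance = (7 + 1 + 8) / 2 = 16 / 2 = 8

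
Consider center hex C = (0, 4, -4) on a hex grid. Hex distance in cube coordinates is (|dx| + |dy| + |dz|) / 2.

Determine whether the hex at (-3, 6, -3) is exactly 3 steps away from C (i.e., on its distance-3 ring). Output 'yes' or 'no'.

Answer: yes

Derivation:
|px - cx| = |-3 - 0| = 3
|py - cy| = |6 - 4| = 2
|pz - cz| = |-3 - (-4)| = 1
distance = (3+2+1)/2 = 6/2 = 3
radius = 3; distance == radius -> yes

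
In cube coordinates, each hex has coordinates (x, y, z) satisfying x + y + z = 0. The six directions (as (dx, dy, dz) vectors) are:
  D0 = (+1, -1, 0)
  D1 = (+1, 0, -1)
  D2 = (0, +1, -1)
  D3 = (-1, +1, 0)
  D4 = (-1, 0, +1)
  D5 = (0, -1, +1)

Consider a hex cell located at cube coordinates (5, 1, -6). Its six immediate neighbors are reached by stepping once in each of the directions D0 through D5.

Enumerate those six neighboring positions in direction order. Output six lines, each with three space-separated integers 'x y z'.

Answer: 6 0 -6
6 1 -7
5 2 -7
4 2 -6
4 1 -5
5 0 -5

Derivation:
Center: (5, 1, -6). Add each direction:
  D0: (5, 1, -6) + (1, -1, 0) = (6, 0, -6)
  D1: (5, 1, -6) + (1, 0, -1) = (6, 1, -7)
  D2: (5, 1, -6) + (0, 1, -1) = (5, 2, -7)
  D3: (5, 1, -6) + (-1, 1, 0) = (4, 2, -6)
  D4: (5, 1, -6) + (-1, 0, 1) = (4, 1, -5)
  D5: (5, 1, -6) + (0, -1, 1) = (5, 0, -5)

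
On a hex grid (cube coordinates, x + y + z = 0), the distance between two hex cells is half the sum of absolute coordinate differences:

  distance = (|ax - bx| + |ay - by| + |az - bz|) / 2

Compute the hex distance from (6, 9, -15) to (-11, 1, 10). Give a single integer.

|ax - bx| = |6 - (-11)| = 17
|ay - by| = |9 - 1| = 8
|az - bz| = |-15 - 10| = 25
distance = (17 + 8 + 25) / 2 = 50 / 2 = 25

Answer: 25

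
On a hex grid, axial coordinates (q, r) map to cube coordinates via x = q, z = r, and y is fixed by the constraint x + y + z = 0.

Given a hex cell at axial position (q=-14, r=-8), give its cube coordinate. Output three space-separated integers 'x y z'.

x = q = -14
z = r = -8
y = -x - z = -(-14) - (-8) = 22

Answer: -14 22 -8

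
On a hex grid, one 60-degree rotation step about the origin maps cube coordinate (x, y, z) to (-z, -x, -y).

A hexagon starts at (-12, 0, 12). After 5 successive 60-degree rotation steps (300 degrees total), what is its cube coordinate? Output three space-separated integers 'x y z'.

Start: (-12, 0, 12)
Step 1: (-12, 0, 12) -> (-(12), -(-12), -(0)) = (-12, 12, 0)
Step 2: (-12, 12, 0) -> (-(0), -(-12), -(12)) = (0, 12, -12)
Step 3: (0, 12, -12) -> (-(-12), -(0), -(12)) = (12, 0, -12)
Step 4: (12, 0, -12) -> (-(-12), -(12), -(0)) = (12, -12, 0)
Step 5: (12, -12, 0) -> (-(0), -(12), -(-12)) = (0, -12, 12)

Answer: 0 -12 12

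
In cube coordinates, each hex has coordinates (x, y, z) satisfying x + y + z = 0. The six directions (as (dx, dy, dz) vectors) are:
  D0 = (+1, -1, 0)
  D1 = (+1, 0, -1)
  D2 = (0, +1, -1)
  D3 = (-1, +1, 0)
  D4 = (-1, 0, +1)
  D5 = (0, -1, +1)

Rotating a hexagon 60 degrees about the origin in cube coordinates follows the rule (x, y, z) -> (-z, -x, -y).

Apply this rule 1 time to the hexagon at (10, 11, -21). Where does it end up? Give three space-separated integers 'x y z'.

Answer: 21 -10 -11

Derivation:
Start: (10, 11, -21)
Step 1: (10, 11, -21) -> (-(-21), -(10), -(11)) = (21, -10, -11)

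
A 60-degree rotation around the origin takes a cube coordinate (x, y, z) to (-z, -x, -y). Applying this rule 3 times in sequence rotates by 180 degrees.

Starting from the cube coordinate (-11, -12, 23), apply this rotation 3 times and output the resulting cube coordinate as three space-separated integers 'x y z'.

Answer: 11 12 -23

Derivation:
Start: (-11, -12, 23)
Step 1: (-11, -12, 23) -> (-(23), -(-11), -(-12)) = (-23, 11, 12)
Step 2: (-23, 11, 12) -> (-(12), -(-23), -(11)) = (-12, 23, -11)
Step 3: (-12, 23, -11) -> (-(-11), -(-12), -(23)) = (11, 12, -23)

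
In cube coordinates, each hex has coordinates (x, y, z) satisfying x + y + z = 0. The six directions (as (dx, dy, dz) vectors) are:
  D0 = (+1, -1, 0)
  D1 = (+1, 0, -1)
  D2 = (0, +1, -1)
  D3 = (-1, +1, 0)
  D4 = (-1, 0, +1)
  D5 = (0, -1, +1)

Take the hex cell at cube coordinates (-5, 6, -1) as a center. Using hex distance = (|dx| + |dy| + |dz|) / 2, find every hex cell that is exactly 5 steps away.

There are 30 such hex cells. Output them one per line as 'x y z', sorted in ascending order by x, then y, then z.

Walk ring at distance 5 from (-5, 6, -1):
Start at center + D4*5 = (-10, 6, 4)
  hex 0: (-10, 6, 4)
  hex 1: (-9, 5, 4)
  hex 2: (-8, 4, 4)
  hex 3: (-7, 3, 4)
  hex 4: (-6, 2, 4)
  hex 5: (-5, 1, 4)
  hex 6: (-4, 1, 3)
  hex 7: (-3, 1, 2)
  hex 8: (-2, 1, 1)
  hex 9: (-1, 1, 0)
  hex 10: (0, 1, -1)
  hex 11: (0, 2, -2)
  hex 12: (0, 3, -3)
  hex 13: (0, 4, -4)
  hex 14: (0, 5, -5)
  hex 15: (0, 6, -6)
  hex 16: (-1, 7, -6)
  hex 17: (-2, 8, -6)
  hex 18: (-3, 9, -6)
  hex 19: (-4, 10, -6)
  hex 20: (-5, 11, -6)
  hex 21: (-6, 11, -5)
  hex 22: (-7, 11, -4)
  hex 23: (-8, 11, -3)
  hex 24: (-9, 11, -2)
  hex 25: (-10, 11, -1)
  hex 26: (-10, 10, 0)
  hex 27: (-10, 9, 1)
  hex 28: (-10, 8, 2)
  hex 29: (-10, 7, 3)
Sorted: 30 hexes.

Answer: -10 6 4
-10 7 3
-10 8 2
-10 9 1
-10 10 0
-10 11 -1
-9 5 4
-9 11 -2
-8 4 4
-8 11 -3
-7 3 4
-7 11 -4
-6 2 4
-6 11 -5
-5 1 4
-5 11 -6
-4 1 3
-4 10 -6
-3 1 2
-3 9 -6
-2 1 1
-2 8 -6
-1 1 0
-1 7 -6
0 1 -1
0 2 -2
0 3 -3
0 4 -4
0 5 -5
0 6 -6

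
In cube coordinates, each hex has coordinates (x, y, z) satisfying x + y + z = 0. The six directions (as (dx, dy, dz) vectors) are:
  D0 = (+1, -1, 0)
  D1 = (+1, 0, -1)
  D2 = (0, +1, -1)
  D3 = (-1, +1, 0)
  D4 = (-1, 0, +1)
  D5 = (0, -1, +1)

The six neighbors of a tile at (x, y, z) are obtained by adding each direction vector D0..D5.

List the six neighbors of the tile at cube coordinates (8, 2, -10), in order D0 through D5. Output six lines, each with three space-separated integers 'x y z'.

Center: (8, 2, -10). Add each direction:
  D0: (8, 2, -10) + (1, -1, 0) = (9, 1, -10)
  D1: (8, 2, -10) + (1, 0, -1) = (9, 2, -11)
  D2: (8, 2, -10) + (0, 1, -1) = (8, 3, -11)
  D3: (8, 2, -10) + (-1, 1, 0) = (7, 3, -10)
  D4: (8, 2, -10) + (-1, 0, 1) = (7, 2, -9)
  D5: (8, 2, -10) + (0, -1, 1) = (8, 1, -9)

Answer: 9 1 -10
9 2 -11
8 3 -11
7 3 -10
7 2 -9
8 1 -9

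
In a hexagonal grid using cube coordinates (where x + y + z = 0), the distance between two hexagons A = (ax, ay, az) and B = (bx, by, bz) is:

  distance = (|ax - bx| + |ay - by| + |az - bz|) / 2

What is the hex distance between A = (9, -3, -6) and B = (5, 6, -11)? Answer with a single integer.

|ax - bx| = |9 - 5| = 4
|ay - by| = |-3 - 6| = 9
|az - bz| = |-6 - (-11)| = 5
distance = (4 + 9 + 5) / 2 = 18 / 2 = 9

Answer: 9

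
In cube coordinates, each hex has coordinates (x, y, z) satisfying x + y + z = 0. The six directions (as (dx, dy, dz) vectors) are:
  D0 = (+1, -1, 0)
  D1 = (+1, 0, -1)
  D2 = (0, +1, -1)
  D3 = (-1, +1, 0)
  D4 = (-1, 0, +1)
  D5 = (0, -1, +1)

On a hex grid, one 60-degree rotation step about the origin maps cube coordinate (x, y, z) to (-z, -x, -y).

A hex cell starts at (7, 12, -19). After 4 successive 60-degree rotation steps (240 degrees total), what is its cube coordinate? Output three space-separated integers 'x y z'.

Start: (7, 12, -19)
Step 1: (7, 12, -19) -> (-(-19), -(7), -(12)) = (19, -7, -12)
Step 2: (19, -7, -12) -> (-(-12), -(19), -(-7)) = (12, -19, 7)
Step 3: (12, -19, 7) -> (-(7), -(12), -(-19)) = (-7, -12, 19)
Step 4: (-7, -12, 19) -> (-(19), -(-7), -(-12)) = (-19, 7, 12)

Answer: -19 7 12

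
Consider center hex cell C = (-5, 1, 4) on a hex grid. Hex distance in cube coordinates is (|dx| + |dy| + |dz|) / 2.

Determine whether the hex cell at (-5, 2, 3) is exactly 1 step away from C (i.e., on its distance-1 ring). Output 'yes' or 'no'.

|px - cx| = |-5 - (-5)| = 0
|py - cy| = |2 - 1| = 1
|pz - cz| = |3 - 4| = 1
distance = (0+1+1)/2 = 2/2 = 1
radius = 1; distance == radius -> yes

Answer: yes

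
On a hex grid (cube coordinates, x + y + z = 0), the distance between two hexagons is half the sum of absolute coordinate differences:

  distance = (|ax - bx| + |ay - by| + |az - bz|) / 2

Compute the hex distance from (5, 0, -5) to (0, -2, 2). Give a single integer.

Answer: 7

Derivation:
|ax - bx| = |5 - 0| = 5
|ay - by| = |0 - (-2)| = 2
|az - bz| = |-5 - 2| = 7
distance = (5 + 2 + 7) / 2 = 14 / 2 = 7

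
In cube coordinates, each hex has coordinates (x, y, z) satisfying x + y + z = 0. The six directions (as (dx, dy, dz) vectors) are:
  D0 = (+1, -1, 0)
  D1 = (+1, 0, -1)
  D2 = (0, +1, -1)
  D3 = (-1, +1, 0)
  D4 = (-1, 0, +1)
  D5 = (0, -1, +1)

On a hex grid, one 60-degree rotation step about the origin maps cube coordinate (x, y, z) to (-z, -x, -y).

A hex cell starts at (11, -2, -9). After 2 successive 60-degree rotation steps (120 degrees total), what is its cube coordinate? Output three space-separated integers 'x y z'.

Answer: -2 -9 11

Derivation:
Start: (11, -2, -9)
Step 1: (11, -2, -9) -> (-(-9), -(11), -(-2)) = (9, -11, 2)
Step 2: (9, -11, 2) -> (-(2), -(9), -(-11)) = (-2, -9, 11)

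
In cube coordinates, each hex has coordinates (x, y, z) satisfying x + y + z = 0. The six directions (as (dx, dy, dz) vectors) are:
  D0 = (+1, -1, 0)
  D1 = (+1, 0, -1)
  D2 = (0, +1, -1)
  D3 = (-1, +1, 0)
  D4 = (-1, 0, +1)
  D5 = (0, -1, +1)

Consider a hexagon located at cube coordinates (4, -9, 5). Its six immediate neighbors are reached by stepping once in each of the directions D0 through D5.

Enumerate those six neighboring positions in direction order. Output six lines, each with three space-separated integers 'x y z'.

Answer: 5 -10 5
5 -9 4
4 -8 4
3 -8 5
3 -9 6
4 -10 6

Derivation:
Center: (4, -9, 5). Add each direction:
  D0: (4, -9, 5) + (1, -1, 0) = (5, -10, 5)
  D1: (4, -9, 5) + (1, 0, -1) = (5, -9, 4)
  D2: (4, -9, 5) + (0, 1, -1) = (4, -8, 4)
  D3: (4, -9, 5) + (-1, 1, 0) = (3, -8, 5)
  D4: (4, -9, 5) + (-1, 0, 1) = (3, -9, 6)
  D5: (4, -9, 5) + (0, -1, 1) = (4, -10, 6)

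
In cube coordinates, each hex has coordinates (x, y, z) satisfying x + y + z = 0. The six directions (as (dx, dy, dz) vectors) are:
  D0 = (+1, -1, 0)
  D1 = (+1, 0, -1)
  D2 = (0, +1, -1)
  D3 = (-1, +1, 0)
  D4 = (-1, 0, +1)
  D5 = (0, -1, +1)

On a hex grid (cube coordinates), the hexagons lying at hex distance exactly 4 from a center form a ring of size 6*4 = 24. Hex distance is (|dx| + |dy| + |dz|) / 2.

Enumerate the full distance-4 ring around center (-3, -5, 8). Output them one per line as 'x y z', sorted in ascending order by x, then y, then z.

Walk ring at distance 4 from (-3, -5, 8):
Start at center + D4*4 = (-7, -5, 12)
  hex 0: (-7, -5, 12)
  hex 1: (-6, -6, 12)
  hex 2: (-5, -7, 12)
  hex 3: (-4, -8, 12)
  hex 4: (-3, -9, 12)
  hex 5: (-2, -9, 11)
  hex 6: (-1, -9, 10)
  hex 7: (0, -9, 9)
  hex 8: (1, -9, 8)
  hex 9: (1, -8, 7)
  hex 10: (1, -7, 6)
  hex 11: (1, -6, 5)
  hex 12: (1, -5, 4)
  hex 13: (0, -4, 4)
  hex 14: (-1, -3, 4)
  hex 15: (-2, -2, 4)
  hex 16: (-3, -1, 4)
  hex 17: (-4, -1, 5)
  hex 18: (-5, -1, 6)
  hex 19: (-6, -1, 7)
  hex 20: (-7, -1, 8)
  hex 21: (-7, -2, 9)
  hex 22: (-7, -3, 10)
  hex 23: (-7, -4, 11)
Sorted: 24 hexes.

Answer: -7 -5 12
-7 -4 11
-7 -3 10
-7 -2 9
-7 -1 8
-6 -6 12
-6 -1 7
-5 -7 12
-5 -1 6
-4 -8 12
-4 -1 5
-3 -9 12
-3 -1 4
-2 -9 11
-2 -2 4
-1 -9 10
-1 -3 4
0 -9 9
0 -4 4
1 -9 8
1 -8 7
1 -7 6
1 -6 5
1 -5 4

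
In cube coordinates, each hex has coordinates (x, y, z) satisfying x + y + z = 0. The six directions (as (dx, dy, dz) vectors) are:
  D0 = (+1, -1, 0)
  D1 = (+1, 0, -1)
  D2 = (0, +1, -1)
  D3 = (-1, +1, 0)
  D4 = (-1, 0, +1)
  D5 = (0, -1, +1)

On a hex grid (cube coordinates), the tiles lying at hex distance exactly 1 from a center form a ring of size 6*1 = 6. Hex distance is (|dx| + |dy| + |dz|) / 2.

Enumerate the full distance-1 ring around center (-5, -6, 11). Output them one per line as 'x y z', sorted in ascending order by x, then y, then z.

Walk ring at distance 1 from (-5, -6, 11):
Start at center + D4*1 = (-6, -6, 12)
  hex 0: (-6, -6, 12)
  hex 1: (-5, -7, 12)
  hex 2: (-4, -7, 11)
  hex 3: (-4, -6, 10)
  hex 4: (-5, -5, 10)
  hex 5: (-6, -5, 11)
Sorted: 6 hexes.

Answer: -6 -6 12
-6 -5 11
-5 -7 12
-5 -5 10
-4 -7 11
-4 -6 10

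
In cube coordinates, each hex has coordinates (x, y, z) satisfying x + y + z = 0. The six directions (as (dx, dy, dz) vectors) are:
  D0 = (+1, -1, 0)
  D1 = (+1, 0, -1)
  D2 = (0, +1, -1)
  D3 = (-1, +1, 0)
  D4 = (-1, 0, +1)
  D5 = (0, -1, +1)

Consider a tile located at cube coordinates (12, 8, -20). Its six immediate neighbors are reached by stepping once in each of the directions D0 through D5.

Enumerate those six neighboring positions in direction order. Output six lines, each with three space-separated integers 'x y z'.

Answer: 13 7 -20
13 8 -21
12 9 -21
11 9 -20
11 8 -19
12 7 -19

Derivation:
Center: (12, 8, -20). Add each direction:
  D0: (12, 8, -20) + (1, -1, 0) = (13, 7, -20)
  D1: (12, 8, -20) + (1, 0, -1) = (13, 8, -21)
  D2: (12, 8, -20) + (0, 1, -1) = (12, 9, -21)
  D3: (12, 8, -20) + (-1, 1, 0) = (11, 9, -20)
  D4: (12, 8, -20) + (-1, 0, 1) = (11, 8, -19)
  D5: (12, 8, -20) + (0, -1, 1) = (12, 7, -19)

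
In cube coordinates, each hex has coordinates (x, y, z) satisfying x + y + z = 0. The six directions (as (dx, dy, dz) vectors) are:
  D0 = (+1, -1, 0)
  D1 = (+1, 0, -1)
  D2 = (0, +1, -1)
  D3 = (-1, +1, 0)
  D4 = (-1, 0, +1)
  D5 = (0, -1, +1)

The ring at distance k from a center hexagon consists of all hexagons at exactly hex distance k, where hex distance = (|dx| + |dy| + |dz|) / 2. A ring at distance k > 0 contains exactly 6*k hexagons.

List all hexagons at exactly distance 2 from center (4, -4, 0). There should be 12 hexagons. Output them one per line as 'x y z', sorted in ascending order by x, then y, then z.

Walk ring at distance 2 from (4, -4, 0):
Start at center + D4*2 = (2, -4, 2)
  hex 0: (2, -4, 2)
  hex 1: (3, -5, 2)
  hex 2: (4, -6, 2)
  hex 3: (5, -6, 1)
  hex 4: (6, -6, 0)
  hex 5: (6, -5, -1)
  hex 6: (6, -4, -2)
  hex 7: (5, -3, -2)
  hex 8: (4, -2, -2)
  hex 9: (3, -2, -1)
  hex 10: (2, -2, 0)
  hex 11: (2, -3, 1)
Sorted: 12 hexes.

Answer: 2 -4 2
2 -3 1
2 -2 0
3 -5 2
3 -2 -1
4 -6 2
4 -2 -2
5 -6 1
5 -3 -2
6 -6 0
6 -5 -1
6 -4 -2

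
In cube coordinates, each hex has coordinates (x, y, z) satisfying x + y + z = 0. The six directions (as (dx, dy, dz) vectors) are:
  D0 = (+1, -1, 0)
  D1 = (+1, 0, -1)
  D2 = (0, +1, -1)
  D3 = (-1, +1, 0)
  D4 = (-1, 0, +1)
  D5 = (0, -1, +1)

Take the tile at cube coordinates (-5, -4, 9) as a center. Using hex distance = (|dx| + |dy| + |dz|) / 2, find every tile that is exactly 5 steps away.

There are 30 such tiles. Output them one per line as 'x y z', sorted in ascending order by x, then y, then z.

Walk ring at distance 5 from (-5, -4, 9):
Start at center + D4*5 = (-10, -4, 14)
  hex 0: (-10, -4, 14)
  hex 1: (-9, -5, 14)
  hex 2: (-8, -6, 14)
  hex 3: (-7, -7, 14)
  hex 4: (-6, -8, 14)
  hex 5: (-5, -9, 14)
  hex 6: (-4, -9, 13)
  hex 7: (-3, -9, 12)
  hex 8: (-2, -9, 11)
  hex 9: (-1, -9, 10)
  hex 10: (0, -9, 9)
  hex 11: (0, -8, 8)
  hex 12: (0, -7, 7)
  hex 13: (0, -6, 6)
  hex 14: (0, -5, 5)
  hex 15: (0, -4, 4)
  hex 16: (-1, -3, 4)
  hex 17: (-2, -2, 4)
  hex 18: (-3, -1, 4)
  hex 19: (-4, 0, 4)
  hex 20: (-5, 1, 4)
  hex 21: (-6, 1, 5)
  hex 22: (-7, 1, 6)
  hex 23: (-8, 1, 7)
  hex 24: (-9, 1, 8)
  hex 25: (-10, 1, 9)
  hex 26: (-10, 0, 10)
  hex 27: (-10, -1, 11)
  hex 28: (-10, -2, 12)
  hex 29: (-10, -3, 13)
Sorted: 30 hexes.

Answer: -10 -4 14
-10 -3 13
-10 -2 12
-10 -1 11
-10 0 10
-10 1 9
-9 -5 14
-9 1 8
-8 -6 14
-8 1 7
-7 -7 14
-7 1 6
-6 -8 14
-6 1 5
-5 -9 14
-5 1 4
-4 -9 13
-4 0 4
-3 -9 12
-3 -1 4
-2 -9 11
-2 -2 4
-1 -9 10
-1 -3 4
0 -9 9
0 -8 8
0 -7 7
0 -6 6
0 -5 5
0 -4 4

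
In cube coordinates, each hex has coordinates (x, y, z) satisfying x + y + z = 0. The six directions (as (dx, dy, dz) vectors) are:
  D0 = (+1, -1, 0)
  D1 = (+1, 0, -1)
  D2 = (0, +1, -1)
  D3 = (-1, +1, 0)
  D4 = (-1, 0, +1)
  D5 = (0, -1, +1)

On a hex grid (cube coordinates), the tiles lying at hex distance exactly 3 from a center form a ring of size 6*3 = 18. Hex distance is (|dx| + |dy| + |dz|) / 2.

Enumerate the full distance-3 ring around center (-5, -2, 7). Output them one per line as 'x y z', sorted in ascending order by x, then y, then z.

Answer: -8 -2 10
-8 -1 9
-8 0 8
-8 1 7
-7 -3 10
-7 1 6
-6 -4 10
-6 1 5
-5 -5 10
-5 1 4
-4 -5 9
-4 0 4
-3 -5 8
-3 -1 4
-2 -5 7
-2 -4 6
-2 -3 5
-2 -2 4

Derivation:
Walk ring at distance 3 from (-5, -2, 7):
Start at center + D4*3 = (-8, -2, 10)
  hex 0: (-8, -2, 10)
  hex 1: (-7, -3, 10)
  hex 2: (-6, -4, 10)
  hex 3: (-5, -5, 10)
  hex 4: (-4, -5, 9)
  hex 5: (-3, -5, 8)
  hex 6: (-2, -5, 7)
  hex 7: (-2, -4, 6)
  hex 8: (-2, -3, 5)
  hex 9: (-2, -2, 4)
  hex 10: (-3, -1, 4)
  hex 11: (-4, 0, 4)
  hex 12: (-5, 1, 4)
  hex 13: (-6, 1, 5)
  hex 14: (-7, 1, 6)
  hex 15: (-8, 1, 7)
  hex 16: (-8, 0, 8)
  hex 17: (-8, -1, 9)
Sorted: 18 hexes.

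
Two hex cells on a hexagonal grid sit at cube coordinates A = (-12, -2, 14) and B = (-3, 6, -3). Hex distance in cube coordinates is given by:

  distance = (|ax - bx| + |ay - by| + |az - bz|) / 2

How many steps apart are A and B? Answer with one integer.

Answer: 17

Derivation:
|ax - bx| = |-12 - (-3)| = 9
|ay - by| = |-2 - 6| = 8
|az - bz| = |14 - (-3)| = 17
distance = (9 + 8 + 17) / 2 = 34 / 2 = 17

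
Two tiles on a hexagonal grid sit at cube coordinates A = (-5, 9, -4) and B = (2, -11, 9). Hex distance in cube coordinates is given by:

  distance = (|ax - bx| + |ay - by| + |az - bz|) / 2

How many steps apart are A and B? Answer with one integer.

|ax - bx| = |-5 - 2| = 7
|ay - by| = |9 - (-11)| = 20
|az - bz| = |-4 - 9| = 13
distance = (7 + 20 + 13) / 2 = 40 / 2 = 20

Answer: 20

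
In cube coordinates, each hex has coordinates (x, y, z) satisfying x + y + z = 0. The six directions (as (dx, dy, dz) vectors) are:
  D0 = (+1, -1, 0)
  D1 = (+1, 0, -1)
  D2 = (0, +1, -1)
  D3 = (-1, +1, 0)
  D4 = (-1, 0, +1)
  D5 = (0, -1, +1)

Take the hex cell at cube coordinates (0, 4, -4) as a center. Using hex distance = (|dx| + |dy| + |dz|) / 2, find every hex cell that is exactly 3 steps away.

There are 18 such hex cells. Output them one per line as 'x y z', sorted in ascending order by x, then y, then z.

Answer: -3 4 -1
-3 5 -2
-3 6 -3
-3 7 -4
-2 3 -1
-2 7 -5
-1 2 -1
-1 7 -6
0 1 -1
0 7 -7
1 1 -2
1 6 -7
2 1 -3
2 5 -7
3 1 -4
3 2 -5
3 3 -6
3 4 -7

Derivation:
Walk ring at distance 3 from (0, 4, -4):
Start at center + D4*3 = (-3, 4, -1)
  hex 0: (-3, 4, -1)
  hex 1: (-2, 3, -1)
  hex 2: (-1, 2, -1)
  hex 3: (0, 1, -1)
  hex 4: (1, 1, -2)
  hex 5: (2, 1, -3)
  hex 6: (3, 1, -4)
  hex 7: (3, 2, -5)
  hex 8: (3, 3, -6)
  hex 9: (3, 4, -7)
  hex 10: (2, 5, -7)
  hex 11: (1, 6, -7)
  hex 12: (0, 7, -7)
  hex 13: (-1, 7, -6)
  hex 14: (-2, 7, -5)
  hex 15: (-3, 7, -4)
  hex 16: (-3, 6, -3)
  hex 17: (-3, 5, -2)
Sorted: 18 hexes.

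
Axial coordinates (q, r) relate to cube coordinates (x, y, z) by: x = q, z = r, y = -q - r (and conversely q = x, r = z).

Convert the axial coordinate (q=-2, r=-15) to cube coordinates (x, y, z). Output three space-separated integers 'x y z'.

Answer: -2 17 -15

Derivation:
x = q = -2
z = r = -15
y = -x - z = -(-2) - (-15) = 17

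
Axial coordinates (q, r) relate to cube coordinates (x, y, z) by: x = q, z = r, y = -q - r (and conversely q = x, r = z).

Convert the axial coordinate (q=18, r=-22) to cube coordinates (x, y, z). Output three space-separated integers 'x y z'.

x = q = 18
z = r = -22
y = -x - z = -(18) - (-22) = 4

Answer: 18 4 -22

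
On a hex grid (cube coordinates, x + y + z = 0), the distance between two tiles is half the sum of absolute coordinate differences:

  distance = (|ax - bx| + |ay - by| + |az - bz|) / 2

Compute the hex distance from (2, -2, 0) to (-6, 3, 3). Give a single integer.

|ax - bx| = |2 - (-6)| = 8
|ay - by| = |-2 - 3| = 5
|az - bz| = |0 - 3| = 3
distance = (8 + 5 + 3) / 2 = 16 / 2 = 8

Answer: 8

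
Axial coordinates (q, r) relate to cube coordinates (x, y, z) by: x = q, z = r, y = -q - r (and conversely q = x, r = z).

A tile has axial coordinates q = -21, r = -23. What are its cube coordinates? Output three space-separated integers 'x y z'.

x = q = -21
z = r = -23
y = -x - z = -(-21) - (-23) = 44

Answer: -21 44 -23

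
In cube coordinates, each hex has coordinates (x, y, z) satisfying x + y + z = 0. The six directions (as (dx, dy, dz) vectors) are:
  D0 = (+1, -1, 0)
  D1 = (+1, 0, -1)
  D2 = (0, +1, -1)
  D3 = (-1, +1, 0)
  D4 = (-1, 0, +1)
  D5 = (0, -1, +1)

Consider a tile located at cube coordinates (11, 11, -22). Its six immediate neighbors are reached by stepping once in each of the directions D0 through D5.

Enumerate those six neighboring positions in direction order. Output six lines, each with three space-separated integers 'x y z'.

Answer: 12 10 -22
12 11 -23
11 12 -23
10 12 -22
10 11 -21
11 10 -21

Derivation:
Center: (11, 11, -22). Add each direction:
  D0: (11, 11, -22) + (1, -1, 0) = (12, 10, -22)
  D1: (11, 11, -22) + (1, 0, -1) = (12, 11, -23)
  D2: (11, 11, -22) + (0, 1, -1) = (11, 12, -23)
  D3: (11, 11, -22) + (-1, 1, 0) = (10, 12, -22)
  D4: (11, 11, -22) + (-1, 0, 1) = (10, 11, -21)
  D5: (11, 11, -22) + (0, -1, 1) = (11, 10, -21)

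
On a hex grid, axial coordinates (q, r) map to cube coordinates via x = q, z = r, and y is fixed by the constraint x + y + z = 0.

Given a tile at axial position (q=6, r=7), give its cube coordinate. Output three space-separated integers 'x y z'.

x = q = 6
z = r = 7
y = -x - z = -(6) - (7) = -13

Answer: 6 -13 7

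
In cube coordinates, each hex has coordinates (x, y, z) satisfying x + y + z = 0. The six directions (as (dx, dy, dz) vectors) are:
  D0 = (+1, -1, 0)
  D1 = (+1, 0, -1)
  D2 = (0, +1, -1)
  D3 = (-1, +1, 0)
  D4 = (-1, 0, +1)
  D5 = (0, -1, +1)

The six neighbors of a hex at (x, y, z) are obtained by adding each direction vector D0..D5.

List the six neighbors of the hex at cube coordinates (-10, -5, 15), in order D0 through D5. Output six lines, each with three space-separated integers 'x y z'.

Center: (-10, -5, 15). Add each direction:
  D0: (-10, -5, 15) + (1, -1, 0) = (-9, -6, 15)
  D1: (-10, -5, 15) + (1, 0, -1) = (-9, -5, 14)
  D2: (-10, -5, 15) + (0, 1, -1) = (-10, -4, 14)
  D3: (-10, -5, 15) + (-1, 1, 0) = (-11, -4, 15)
  D4: (-10, -5, 15) + (-1, 0, 1) = (-11, -5, 16)
  D5: (-10, -5, 15) + (0, -1, 1) = (-10, -6, 16)

Answer: -9 -6 15
-9 -5 14
-10 -4 14
-11 -4 15
-11 -5 16
-10 -6 16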